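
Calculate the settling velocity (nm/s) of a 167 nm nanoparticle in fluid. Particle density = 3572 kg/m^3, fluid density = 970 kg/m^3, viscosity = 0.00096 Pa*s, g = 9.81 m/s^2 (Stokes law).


Radius R = 167/2 nm = 8.35e-08 m
Density difference = 3572 - 970 = 2602 kg/m^3
v = 2 * R^2 * (rho_p - rho_f) * g / (9 * eta)
v = 2 * (8.35e-08)^2 * 2602 * 9.81 / (9 * 0.00096)
v = 4.1197e-08 m/s = 41.197 nm/s

41.197


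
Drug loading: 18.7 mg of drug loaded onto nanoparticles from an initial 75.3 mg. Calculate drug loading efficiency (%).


Drug loading efficiency = (drug loaded / drug initial) * 100
DLE = 18.7 / 75.3 * 100
DLE = 0.2483 * 100
DLE = 24.83%

24.83


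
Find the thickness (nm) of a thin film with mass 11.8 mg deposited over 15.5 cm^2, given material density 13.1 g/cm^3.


Convert: m = 11.8 mg = 1.1800e-05 kg, A = 15.5 cm^2 = 1.5500e-03 m^2, rho = 13.1 g/cm^3 = 13100 kg/m^3
t = m / (A * rho)
t = 1.1800e-05 / (1.5500e-03 * 13100)
t = 5.8114e-07 m = 581.1 nm

581.1


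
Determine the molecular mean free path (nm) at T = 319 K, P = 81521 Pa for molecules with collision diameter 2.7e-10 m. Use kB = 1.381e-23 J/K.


Mean free path: lambda = kB*T / (sqrt(2) * pi * d^2 * P)
lambda = 1.381e-23 * 319 / (sqrt(2) * pi * (2.7e-10)^2 * 81521)
lambda = 1.66849e-07 m
lambda = 166.85 nm

166.85


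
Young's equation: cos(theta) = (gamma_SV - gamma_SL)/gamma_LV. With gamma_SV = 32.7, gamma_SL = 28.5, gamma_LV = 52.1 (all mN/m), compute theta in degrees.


cos(theta) = (gamma_SV - gamma_SL) / gamma_LV
cos(theta) = (32.7 - 28.5) / 52.1
cos(theta) = 0.080614
theta = arccos(0.080614) = 85.38 degrees

85.38


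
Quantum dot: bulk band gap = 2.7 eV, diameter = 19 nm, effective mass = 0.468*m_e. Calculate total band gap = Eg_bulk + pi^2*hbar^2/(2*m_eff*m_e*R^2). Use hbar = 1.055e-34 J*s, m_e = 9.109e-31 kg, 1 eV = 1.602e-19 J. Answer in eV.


Radius R = 19/2 nm = 9.5e-09 m
Confinement energy dE = pi^2 * hbar^2 / (2 * m_eff * m_e * R^2)
dE = pi^2 * (1.055e-34)^2 / (2 * 0.468 * 9.109e-31 * (9.5e-09)^2) J, divided by 1.602e-19 J/eV
dE = 0.0089 eV
Total band gap = E_g(bulk) + dE = 2.7 + 0.0089 = 2.7089 eV

2.7089


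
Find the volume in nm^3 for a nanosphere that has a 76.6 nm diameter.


Radius r = 76.6/2 = 38.3 nm
Volume V = (4/3) * pi * r^3
V = (4/3) * pi * (38.3)^3
V = 235334.14 nm^3

235334.14


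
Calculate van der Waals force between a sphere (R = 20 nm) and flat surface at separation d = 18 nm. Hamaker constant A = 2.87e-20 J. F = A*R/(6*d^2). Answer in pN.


Convert to SI: R = 20 nm = 2e-08 m, d = 18 nm = 1.8e-08 m
F = A * R / (6 * d^2)
F = 2.87e-20 * 2e-08 / (6 * (1.8e-08)^2)
F = 2.95267e-13 N = 0.295 pN

0.295


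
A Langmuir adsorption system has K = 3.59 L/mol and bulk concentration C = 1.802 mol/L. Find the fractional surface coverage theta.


Langmuir isotherm: theta = K*C / (1 + K*C)
K*C = 3.59 * 1.802 = 6.46918
theta = 6.46918 / (1 + 6.46918) = 6.46918 / 7.46918
theta = 0.8661

0.8661


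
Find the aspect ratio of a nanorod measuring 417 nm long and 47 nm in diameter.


Aspect ratio AR = length / diameter
AR = 417 / 47
AR = 8.87

8.87


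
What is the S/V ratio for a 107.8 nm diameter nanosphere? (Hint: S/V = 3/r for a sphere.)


Radius r = 107.8/2 = 53.9 nm
S/V = 3 / r = 3 / 53.9
S/V = 0.0557 nm^-1

0.0557


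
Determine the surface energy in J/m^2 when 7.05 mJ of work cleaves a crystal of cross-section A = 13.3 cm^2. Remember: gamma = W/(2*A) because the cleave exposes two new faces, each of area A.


Convert: A = 13.3 cm^2 = 0.00133 m^2, W = 7.05 mJ = 0.00705 J
Cleaving exposes two faces of area A, so total new surface = 2*A and gamma = W / (2*A)
gamma = 0.00705 / (2 * 0.00133)
gamma = 2.65 J/m^2

2.65


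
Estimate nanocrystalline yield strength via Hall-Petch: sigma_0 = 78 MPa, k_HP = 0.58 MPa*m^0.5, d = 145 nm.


d = 145 nm = 1.45e-07 m
sqrt(d) = 0.0003807887
Hall-Petch contribution = k / sqrt(d) = 0.58 / 0.0003807887 = 1523.2 MPa
sigma = sigma_0 + k/sqrt(d) = 78 + 1523.2 = 1601.2 MPa

1601.2


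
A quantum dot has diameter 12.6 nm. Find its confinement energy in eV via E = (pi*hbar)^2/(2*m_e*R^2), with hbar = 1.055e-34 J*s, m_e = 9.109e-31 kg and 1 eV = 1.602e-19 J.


Radius R = 12.6/2 = 6.3 nm = 6.3e-09 m
E = (pi * 1.055e-34)^2 / (2 * 9.109e-31 * (6.3e-09)^2)
E(J) = 1.51923e-21
E = E(J) / 1.602e-19 = 0.0095 eV

0.0095


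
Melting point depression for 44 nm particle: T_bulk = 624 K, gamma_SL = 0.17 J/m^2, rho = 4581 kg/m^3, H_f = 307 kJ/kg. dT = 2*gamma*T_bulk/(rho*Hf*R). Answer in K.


Radius R = 44/2 = 22 nm = 2.2e-08 m
Convert H_f = 307 kJ/kg = 307000 J/kg
dT = 2 * gamma_SL * T_bulk / (rho * H_f * R)
dT = 2 * 0.17 * 624 / (4581 * 307000 * 2.2e-08)
dT = 6.9 K

6.9


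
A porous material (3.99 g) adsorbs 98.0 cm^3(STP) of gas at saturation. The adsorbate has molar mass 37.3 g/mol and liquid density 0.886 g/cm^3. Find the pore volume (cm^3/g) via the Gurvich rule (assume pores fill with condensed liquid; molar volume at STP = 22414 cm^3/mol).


Moles adsorbed n = V_ads / 22414 = 98.0 / 22414 = 4.372267e-03 mol
Liquid volume V_liq = n * M / rho_liq = 4.372267e-03 * 37.3 / 0.886 = 0.18407 cm^3
Specific pore volume V_pore = V_liq / m_sample = 0.18407 / 3.99
V_pore = 0.0461 cm^3/g

0.0461


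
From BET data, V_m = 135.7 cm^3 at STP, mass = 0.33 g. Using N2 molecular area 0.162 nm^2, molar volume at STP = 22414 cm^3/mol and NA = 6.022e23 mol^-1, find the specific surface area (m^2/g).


Number of moles in monolayer = V_m / 22414 = 135.7 / 22414 = 0.00605425
Number of molecules = moles * NA = 0.00605425 * 6.022e23
SA = molecules * sigma / mass
SA = (135.7 / 22414) * 6.022e23 * 0.162e-18 / 0.33
SA = 1789.8 m^2/g

1789.8


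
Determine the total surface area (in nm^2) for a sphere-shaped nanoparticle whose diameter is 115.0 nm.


Radius r = 115.0/2 = 57.5 nm
Surface area SA = 4 * pi * r^2
SA = 4 * pi * (57.5)^2
SA = 41547.56 nm^2

41547.56


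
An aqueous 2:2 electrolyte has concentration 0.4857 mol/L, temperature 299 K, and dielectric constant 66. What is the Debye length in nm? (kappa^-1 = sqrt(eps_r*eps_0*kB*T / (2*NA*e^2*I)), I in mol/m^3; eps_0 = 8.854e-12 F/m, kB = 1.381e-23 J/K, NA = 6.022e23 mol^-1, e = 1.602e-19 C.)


Ionic strength I = 0.4857 * 2^2 * 1000 = 1942.8 mol/m^3
kappa^-1 = sqrt(66 * 8.854e-12 * 1.381e-23 * 299 / (2 * 6.022e23 * (1.602e-19)^2 * 1942.8))
kappa^-1 = 0.2 nm

0.2


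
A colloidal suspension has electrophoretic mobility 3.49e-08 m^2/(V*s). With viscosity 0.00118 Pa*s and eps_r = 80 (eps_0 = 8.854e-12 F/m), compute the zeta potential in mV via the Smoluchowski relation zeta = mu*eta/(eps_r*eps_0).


Smoluchowski equation: zeta = mu * eta / (eps_r * eps_0)
zeta = 3.49e-08 * 0.00118 / (80 * 8.854e-12)
zeta = 0.05814 V = 58.14 mV

58.14


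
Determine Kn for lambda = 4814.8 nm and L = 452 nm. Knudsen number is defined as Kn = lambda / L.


Knudsen number Kn = lambda / L
Kn = 4814.8 / 452
Kn = 10.6522

10.6522


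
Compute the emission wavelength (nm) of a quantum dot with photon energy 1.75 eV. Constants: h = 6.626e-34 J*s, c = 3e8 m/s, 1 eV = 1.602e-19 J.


Convert energy: E = 1.75 eV = 1.75 * 1.602e-19 = 2.8035e-19 J
lambda = h*c / E = 6.626e-34 * 3e8 / 2.8035e-19
lambda = 7.09042e-07 m = 709.0 nm

709.0


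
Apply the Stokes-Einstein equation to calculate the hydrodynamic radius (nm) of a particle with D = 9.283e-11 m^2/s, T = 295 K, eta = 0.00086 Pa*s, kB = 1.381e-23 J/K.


Stokes-Einstein: R = kB*T / (6*pi*eta*D)
R = 1.381e-23 * 295 / (6 * pi * 0.00086 * 9.283e-11)
R = 2.70725e-09 m = 2.71 nm

2.71


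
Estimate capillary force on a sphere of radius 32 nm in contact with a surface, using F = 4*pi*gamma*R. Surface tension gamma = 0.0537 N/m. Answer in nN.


Convert radius: R = 32 nm = 3.2e-08 m
F = 4 * pi * gamma * R
F = 4 * pi * 0.0537 * 3.2e-08
F = 2.15941e-08 N = 21.5941 nN

21.5941


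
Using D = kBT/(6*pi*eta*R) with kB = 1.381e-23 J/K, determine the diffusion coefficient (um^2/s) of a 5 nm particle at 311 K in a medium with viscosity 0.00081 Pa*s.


Radius R = 5/2 = 2.5 nm = 2.5e-09 m
D = kB*T / (6*pi*eta*R)
D = 1.381e-23 * 311 / (6 * pi * 0.00081 * 2.5e-09)
D = 1.1252e-10 m^2/s = 112.52 um^2/s

112.52


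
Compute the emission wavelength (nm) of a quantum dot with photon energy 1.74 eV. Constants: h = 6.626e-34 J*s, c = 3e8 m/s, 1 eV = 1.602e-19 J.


Convert energy: E = 1.74 eV = 1.74 * 1.602e-19 = 2.78748e-19 J
lambda = h*c / E = 6.626e-34 * 3e8 / 2.78748e-19
lambda = 7.13117e-07 m = 713.1 nm

713.1


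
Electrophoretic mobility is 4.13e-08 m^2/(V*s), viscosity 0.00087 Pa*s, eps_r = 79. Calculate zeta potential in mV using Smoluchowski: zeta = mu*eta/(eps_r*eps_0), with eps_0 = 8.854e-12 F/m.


Smoluchowski equation: zeta = mu * eta / (eps_r * eps_0)
zeta = 4.13e-08 * 0.00087 / (79 * 8.854e-12)
zeta = 0.051369 V = 51.37 mV

51.37


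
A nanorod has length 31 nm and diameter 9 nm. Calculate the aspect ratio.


Aspect ratio AR = length / diameter
AR = 31 / 9
AR = 3.44

3.44


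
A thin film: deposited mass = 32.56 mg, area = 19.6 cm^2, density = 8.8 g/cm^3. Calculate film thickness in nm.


Convert: m = 32.56 mg = 3.2560e-05 kg, A = 19.6 cm^2 = 1.9600e-03 m^2, rho = 8.8 g/cm^3 = 8800 kg/m^3
t = m / (A * rho)
t = 3.2560e-05 / (1.9600e-03 * 8800)
t = 1.8878e-06 m = 1887.8 nm

1887.8


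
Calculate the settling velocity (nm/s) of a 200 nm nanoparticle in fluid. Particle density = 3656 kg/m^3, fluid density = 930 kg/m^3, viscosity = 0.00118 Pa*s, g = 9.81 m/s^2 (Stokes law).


Radius R = 200/2 nm = 1e-07 m
Density difference = 3656 - 930 = 2726 kg/m^3
v = 2 * R^2 * (rho_p - rho_f) * g / (9 * eta)
v = 2 * (1e-07)^2 * 2726 * 9.81 / (9 * 0.00118)
v = 5.03617e-08 m/s = 50.3617 nm/s

50.3617


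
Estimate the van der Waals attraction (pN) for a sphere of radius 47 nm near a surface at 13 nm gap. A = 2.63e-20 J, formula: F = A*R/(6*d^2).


Convert to SI: R = 47 nm = 4.7e-08 m, d = 13 nm = 1.3e-08 m
F = A * R / (6 * d^2)
F = 2.63e-20 * 4.7e-08 / (6 * (1.3e-08)^2)
F = 1.21903e-12 N = 1.219 pN

1.219


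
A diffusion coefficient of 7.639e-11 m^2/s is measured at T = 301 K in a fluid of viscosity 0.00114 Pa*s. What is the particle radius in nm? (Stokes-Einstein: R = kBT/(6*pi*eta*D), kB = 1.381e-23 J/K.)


Stokes-Einstein: R = kB*T / (6*pi*eta*D)
R = 1.381e-23 * 301 / (6 * pi * 0.00114 * 7.639e-11)
R = 2.53231e-09 m = 2.53 nm

2.53


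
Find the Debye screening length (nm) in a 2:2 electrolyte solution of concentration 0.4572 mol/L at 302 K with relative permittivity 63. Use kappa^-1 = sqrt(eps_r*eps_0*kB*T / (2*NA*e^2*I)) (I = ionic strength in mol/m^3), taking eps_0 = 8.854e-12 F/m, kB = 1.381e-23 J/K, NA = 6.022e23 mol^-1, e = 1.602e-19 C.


Ionic strength I = 0.4572 * 2^2 * 1000 = 1828.8 mol/m^3
kappa^-1 = sqrt(63 * 8.854e-12 * 1.381e-23 * 302 / (2 * 6.022e23 * (1.602e-19)^2 * 1828.8))
kappa^-1 = 0.203 nm

0.203


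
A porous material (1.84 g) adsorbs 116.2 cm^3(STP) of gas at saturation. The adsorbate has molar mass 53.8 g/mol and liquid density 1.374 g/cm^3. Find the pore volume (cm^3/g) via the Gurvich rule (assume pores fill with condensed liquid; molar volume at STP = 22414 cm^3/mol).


Moles adsorbed n = V_ads / 22414 = 116.2 / 22414 = 5.184260e-03 mol
Liquid volume V_liq = n * M / rho_liq = 5.184260e-03 * 53.8 / 1.374 = 0.20299 cm^3
Specific pore volume V_pore = V_liq / m_sample = 0.20299 / 1.84
V_pore = 0.1103 cm^3/g

0.1103


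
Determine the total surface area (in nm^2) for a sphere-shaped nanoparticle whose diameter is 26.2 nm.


Radius r = 26.2/2 = 13.1 nm
Surface area SA = 4 * pi * r^2
SA = 4 * pi * (13.1)^2
SA = 2156.51 nm^2

2156.51


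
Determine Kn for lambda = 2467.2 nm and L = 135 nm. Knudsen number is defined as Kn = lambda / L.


Knudsen number Kn = lambda / L
Kn = 2467.2 / 135
Kn = 18.2756

18.2756


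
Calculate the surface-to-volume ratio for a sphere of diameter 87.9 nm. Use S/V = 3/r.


Radius r = 87.9/2 = 43.95 nm
S/V = 3 / r = 3 / 43.95
S/V = 0.0683 nm^-1

0.0683


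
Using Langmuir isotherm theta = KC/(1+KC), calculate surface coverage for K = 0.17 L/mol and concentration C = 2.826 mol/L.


Langmuir isotherm: theta = K*C / (1 + K*C)
K*C = 0.17 * 2.826 = 0.48042
theta = 0.48042 / (1 + 0.48042) = 0.48042 / 1.48042
theta = 0.3245

0.3245


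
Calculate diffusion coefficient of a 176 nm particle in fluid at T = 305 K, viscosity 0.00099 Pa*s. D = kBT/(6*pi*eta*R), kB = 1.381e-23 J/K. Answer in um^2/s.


Radius R = 176/2 = 88 nm = 8.8e-08 m
D = kB*T / (6*pi*eta*R)
D = 1.381e-23 * 305 / (6 * pi * 0.00099 * 8.8e-08)
D = 2.56492e-12 m^2/s = 2.565 um^2/s

2.565


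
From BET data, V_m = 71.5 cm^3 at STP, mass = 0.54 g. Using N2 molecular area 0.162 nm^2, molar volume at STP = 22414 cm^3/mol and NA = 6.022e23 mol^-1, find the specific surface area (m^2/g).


Number of moles in monolayer = V_m / 22414 = 71.5 / 22414 = 0.00318997
Number of molecules = moles * NA = 0.00318997 * 6.022e23
SA = molecules * sigma / mass
SA = (71.5 / 22414) * 6.022e23 * 0.162e-18 / 0.54
SA = 576.3 m^2/g

576.3


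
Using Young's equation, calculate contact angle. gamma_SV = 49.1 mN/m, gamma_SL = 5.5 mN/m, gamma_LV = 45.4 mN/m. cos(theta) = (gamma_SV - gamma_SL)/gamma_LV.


cos(theta) = (gamma_SV - gamma_SL) / gamma_LV
cos(theta) = (49.1 - 5.5) / 45.4
cos(theta) = 0.960352
theta = arccos(0.960352) = 16.19 degrees

16.19


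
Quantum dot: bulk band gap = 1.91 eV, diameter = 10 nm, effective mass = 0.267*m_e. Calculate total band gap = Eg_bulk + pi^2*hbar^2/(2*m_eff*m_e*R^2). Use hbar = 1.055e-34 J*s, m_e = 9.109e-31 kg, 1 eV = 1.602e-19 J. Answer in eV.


Radius R = 10/2 nm = 5e-09 m
Confinement energy dE = pi^2 * hbar^2 / (2 * m_eff * m_e * R^2)
dE = pi^2 * (1.055e-34)^2 / (2 * 0.267 * 9.109e-31 * (5e-09)^2) J, divided by 1.602e-19 J/eV
dE = 0.0564 eV
Total band gap = E_g(bulk) + dE = 1.91 + 0.0564 = 1.9664 eV

1.9664


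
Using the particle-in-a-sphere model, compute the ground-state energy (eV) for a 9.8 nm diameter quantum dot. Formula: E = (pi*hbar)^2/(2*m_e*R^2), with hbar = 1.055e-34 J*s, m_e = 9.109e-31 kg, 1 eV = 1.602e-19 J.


Radius R = 9.8/2 = 4.9 nm = 4.9e-09 m
E = (pi * 1.055e-34)^2 / (2 * 9.109e-31 * (4.9e-09)^2)
E(J) = 2.51138e-21
E = E(J) / 1.602e-19 = 0.0157 eV

0.0157


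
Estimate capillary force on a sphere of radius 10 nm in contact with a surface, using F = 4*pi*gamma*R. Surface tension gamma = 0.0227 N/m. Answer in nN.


Convert radius: R = 10 nm = 1e-08 m
F = 4 * pi * gamma * R
F = 4 * pi * 0.0227 * 1e-08
F = 2.85257e-09 N = 2.8526 nN

2.8526


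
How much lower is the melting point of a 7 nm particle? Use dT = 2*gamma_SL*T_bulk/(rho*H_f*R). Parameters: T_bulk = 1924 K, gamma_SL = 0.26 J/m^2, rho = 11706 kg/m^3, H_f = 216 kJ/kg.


Radius R = 7/2 = 3.5 nm = 3.5e-09 m
Convert H_f = 216 kJ/kg = 216000 J/kg
dT = 2 * gamma_SL * T_bulk / (rho * H_f * R)
dT = 2 * 0.26 * 1924 / (11706 * 216000 * 3.5e-09)
dT = 113.1 K

113.1


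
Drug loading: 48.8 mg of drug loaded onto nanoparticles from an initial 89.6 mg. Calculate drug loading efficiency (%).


Drug loading efficiency = (drug loaded / drug initial) * 100
DLE = 48.8 / 89.6 * 100
DLE = 0.5446 * 100
DLE = 54.46%

54.46


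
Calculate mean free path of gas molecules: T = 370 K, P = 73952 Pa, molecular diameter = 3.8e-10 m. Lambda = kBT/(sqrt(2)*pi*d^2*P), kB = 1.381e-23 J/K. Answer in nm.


Mean free path: lambda = kB*T / (sqrt(2) * pi * d^2 * P)
lambda = 1.381e-23 * 370 / (sqrt(2) * pi * (3.8e-10)^2 * 73952)
lambda = 1.07699e-07 m
lambda = 107.7 nm

107.7


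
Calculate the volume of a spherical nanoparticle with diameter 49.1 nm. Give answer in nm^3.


Radius r = 49.1/2 = 24.55 nm
Volume V = (4/3) * pi * r^3
V = (4/3) * pi * (24.55)^3
V = 61978.79 nm^3

61978.79


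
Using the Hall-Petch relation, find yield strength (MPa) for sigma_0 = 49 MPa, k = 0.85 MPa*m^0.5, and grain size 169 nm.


d = 169 nm = 1.69e-07 m
sqrt(d) = 0.0004110961
Hall-Petch contribution = k / sqrt(d) = 0.85 / 0.0004110961 = 2067.6 MPa
sigma = sigma_0 + k/sqrt(d) = 49 + 2067.6 = 2116.6 MPa

2116.6


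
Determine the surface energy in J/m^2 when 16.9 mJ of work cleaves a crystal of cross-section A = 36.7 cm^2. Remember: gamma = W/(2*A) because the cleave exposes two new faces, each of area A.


Convert: A = 36.7 cm^2 = 0.00367 m^2, W = 16.9 mJ = 0.0169 J
Cleaving exposes two faces of area A, so total new surface = 2*A and gamma = W / (2*A)
gamma = 0.0169 / (2 * 0.00367)
gamma = 2.302 J/m^2

2.302


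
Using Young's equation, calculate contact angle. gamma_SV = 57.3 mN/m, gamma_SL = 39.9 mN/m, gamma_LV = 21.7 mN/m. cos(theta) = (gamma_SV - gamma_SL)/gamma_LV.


cos(theta) = (gamma_SV - gamma_SL) / gamma_LV
cos(theta) = (57.3 - 39.9) / 21.7
cos(theta) = 0.801843
theta = arccos(0.801843) = 36.69 degrees

36.69


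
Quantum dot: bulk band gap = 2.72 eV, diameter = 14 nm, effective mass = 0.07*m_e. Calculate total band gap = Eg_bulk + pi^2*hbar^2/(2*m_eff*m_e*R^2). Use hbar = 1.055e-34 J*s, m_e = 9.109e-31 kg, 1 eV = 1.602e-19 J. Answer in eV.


Radius R = 14/2 nm = 7e-09 m
Confinement energy dE = pi^2 * hbar^2 / (2 * m_eff * m_e * R^2)
dE = pi^2 * (1.055e-34)^2 / (2 * 0.07 * 9.109e-31 * (7e-09)^2) J, divided by 1.602e-19 J/eV
dE = 0.1097 eV
Total band gap = E_g(bulk) + dE = 2.72 + 0.1097 = 2.8297 eV

2.8297


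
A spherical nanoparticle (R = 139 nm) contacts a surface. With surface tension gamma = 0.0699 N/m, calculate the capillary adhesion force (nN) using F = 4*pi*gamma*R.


Convert radius: R = 139 nm = 1.39e-07 m
F = 4 * pi * gamma * R
F = 4 * pi * 0.0699 * 1.39e-07
F = 1.22096e-07 N = 122.0961 nN

122.0961


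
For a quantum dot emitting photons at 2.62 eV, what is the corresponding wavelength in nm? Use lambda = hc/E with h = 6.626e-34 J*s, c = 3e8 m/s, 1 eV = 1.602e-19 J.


Convert energy: E = 2.62 eV = 2.62 * 1.602e-19 = 4.19724e-19 J
lambda = h*c / E = 6.626e-34 * 3e8 / 4.19724e-19
lambda = 4.73597e-07 m = 473.6 nm

473.6


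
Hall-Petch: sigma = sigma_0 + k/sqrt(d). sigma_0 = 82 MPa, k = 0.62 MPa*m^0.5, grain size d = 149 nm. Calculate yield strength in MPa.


d = 149 nm = 1.49e-07 m
sqrt(d) = 0.0003860052
Hall-Petch contribution = k / sqrt(d) = 0.62 / 0.0003860052 = 1606.2 MPa
sigma = sigma_0 + k/sqrt(d) = 82 + 1606.2 = 1688.2 MPa

1688.2


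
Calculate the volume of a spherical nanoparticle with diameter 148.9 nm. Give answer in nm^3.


Radius r = 148.9/2 = 74.45 nm
Volume V = (4/3) * pi * r^3
V = (4/3) * pi * (74.45)^3
V = 1728553.06 nm^3

1728553.06


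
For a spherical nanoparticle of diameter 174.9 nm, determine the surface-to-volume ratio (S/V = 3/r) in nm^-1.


Radius r = 174.9/2 = 87.45 nm
S/V = 3 / r = 3 / 87.45
S/V = 0.0343 nm^-1

0.0343


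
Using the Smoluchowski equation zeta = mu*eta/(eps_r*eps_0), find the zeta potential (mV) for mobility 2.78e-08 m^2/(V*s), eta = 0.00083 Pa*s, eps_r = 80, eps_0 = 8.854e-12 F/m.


Smoluchowski equation: zeta = mu * eta / (eps_r * eps_0)
zeta = 2.78e-08 * 0.00083 / (80 * 8.854e-12)
zeta = 0.032576 V = 32.58 mV

32.58


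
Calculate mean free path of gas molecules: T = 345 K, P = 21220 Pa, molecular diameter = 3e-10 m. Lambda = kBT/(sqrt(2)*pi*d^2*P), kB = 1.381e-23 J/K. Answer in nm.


Mean free path: lambda = kB*T / (sqrt(2) * pi * d^2 * P)
lambda = 1.381e-23 * 345 / (sqrt(2) * pi * (3e-10)^2 * 21220)
lambda = 5.61513e-07 m
lambda = 561.51 nm

561.51


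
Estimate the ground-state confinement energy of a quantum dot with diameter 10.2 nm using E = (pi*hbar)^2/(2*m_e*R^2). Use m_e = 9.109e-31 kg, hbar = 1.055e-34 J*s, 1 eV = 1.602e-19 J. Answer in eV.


Radius R = 10.2/2 = 5.1 nm = 5.1e-09 m
E = (pi * 1.055e-34)^2 / (2 * 9.109e-31 * (5.1e-09)^2)
E(J) = 2.31827e-21
E = E(J) / 1.602e-19 = 0.0145 eV

0.0145


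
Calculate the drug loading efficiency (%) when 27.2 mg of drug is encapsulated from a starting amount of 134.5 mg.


Drug loading efficiency = (drug loaded / drug initial) * 100
DLE = 27.2 / 134.5 * 100
DLE = 0.2022 * 100
DLE = 20.22%

20.22


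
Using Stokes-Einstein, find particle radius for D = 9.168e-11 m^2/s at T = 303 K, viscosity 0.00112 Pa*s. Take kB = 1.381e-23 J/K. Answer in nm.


Stokes-Einstein: R = kB*T / (6*pi*eta*D)
R = 1.381e-23 * 303 / (6 * pi * 0.00112 * 9.168e-11)
R = 2.16193e-09 m = 2.16 nm

2.16


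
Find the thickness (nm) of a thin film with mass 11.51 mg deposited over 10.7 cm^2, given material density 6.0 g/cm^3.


Convert: m = 11.51 mg = 1.1510e-05 kg, A = 10.7 cm^2 = 1.0700e-03 m^2, rho = 6.0 g/cm^3 = 6000 kg/m^3
t = m / (A * rho)
t = 1.1510e-05 / (1.0700e-03 * 6000)
t = 1.7928e-06 m = 1792.8 nm

1792.8


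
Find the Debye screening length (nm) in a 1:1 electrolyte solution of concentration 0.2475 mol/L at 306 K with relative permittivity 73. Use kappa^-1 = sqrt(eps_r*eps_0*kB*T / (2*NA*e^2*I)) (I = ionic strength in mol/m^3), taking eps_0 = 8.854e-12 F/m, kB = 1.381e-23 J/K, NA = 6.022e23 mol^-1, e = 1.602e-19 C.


Ionic strength I = 0.2475 * 1^2 * 1000 = 247.5 mol/m^3
kappa^-1 = sqrt(73 * 8.854e-12 * 1.381e-23 * 306 / (2 * 6.022e23 * (1.602e-19)^2 * 247.5))
kappa^-1 = 0.598 nm

0.598


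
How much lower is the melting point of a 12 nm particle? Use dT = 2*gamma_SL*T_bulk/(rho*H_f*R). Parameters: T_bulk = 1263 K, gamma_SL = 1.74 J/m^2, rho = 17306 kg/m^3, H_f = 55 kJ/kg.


Radius R = 12/2 = 6 nm = 6e-09 m
Convert H_f = 55 kJ/kg = 55000 J/kg
dT = 2 * gamma_SL * T_bulk / (rho * H_f * R)
dT = 2 * 1.74 * 1263 / (17306 * 55000 * 6e-09)
dT = 769.6 K

769.6


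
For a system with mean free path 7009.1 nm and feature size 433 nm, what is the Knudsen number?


Knudsen number Kn = lambda / L
Kn = 7009.1 / 433
Kn = 16.1873

16.1873


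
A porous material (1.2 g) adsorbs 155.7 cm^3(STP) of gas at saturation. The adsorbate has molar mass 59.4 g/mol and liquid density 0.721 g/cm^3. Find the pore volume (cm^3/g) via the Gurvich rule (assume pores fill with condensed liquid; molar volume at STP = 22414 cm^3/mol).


Moles adsorbed n = V_ads / 22414 = 155.7 / 22414 = 6.946551e-03 mol
Liquid volume V_liq = n * M / rho_liq = 6.946551e-03 * 59.4 / 0.721 = 0.57230 cm^3
Specific pore volume V_pore = V_liq / m_sample = 0.57230 / 1.2
V_pore = 0.4769 cm^3/g

0.4769


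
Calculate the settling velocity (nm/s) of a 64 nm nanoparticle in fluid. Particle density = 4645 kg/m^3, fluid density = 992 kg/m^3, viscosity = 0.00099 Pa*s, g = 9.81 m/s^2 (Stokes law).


Radius R = 64/2 nm = 3.2e-08 m
Density difference = 4645 - 992 = 3653 kg/m^3
v = 2 * R^2 * (rho_p - rho_f) * g / (9 * eta)
v = 2 * (3.2e-08)^2 * 3653 * 9.81 / (9 * 0.00099)
v = 8.23704e-09 m/s = 8.237 nm/s

8.237


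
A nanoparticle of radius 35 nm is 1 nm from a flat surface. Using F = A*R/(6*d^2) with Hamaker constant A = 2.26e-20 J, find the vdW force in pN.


Convert to SI: R = 35 nm = 3.5e-08 m, d = 1 nm = 1e-09 m
F = A * R / (6 * d^2)
F = 2.26e-20 * 3.5e-08 / (6 * (1e-09)^2)
F = 1.31833e-10 N = 131.833 pN

131.833


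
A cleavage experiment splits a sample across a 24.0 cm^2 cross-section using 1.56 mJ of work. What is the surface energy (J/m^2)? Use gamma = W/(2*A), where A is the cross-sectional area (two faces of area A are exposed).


Convert: A = 24.0 cm^2 = 0.0024 m^2, W = 1.56 mJ = 0.00156 J
Cleaving exposes two faces of area A, so total new surface = 2*A and gamma = W / (2*A)
gamma = 0.00156 / (2 * 0.0024)
gamma = 0.325 J/m^2

0.325


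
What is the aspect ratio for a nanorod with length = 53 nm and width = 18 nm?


Aspect ratio AR = length / diameter
AR = 53 / 18
AR = 2.94

2.94


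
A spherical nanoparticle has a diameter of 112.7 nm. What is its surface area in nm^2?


Radius r = 112.7/2 = 56.35 nm
Surface area SA = 4 * pi * r^2
SA = 4 * pi * (56.35)^2
SA = 39902.28 nm^2

39902.28


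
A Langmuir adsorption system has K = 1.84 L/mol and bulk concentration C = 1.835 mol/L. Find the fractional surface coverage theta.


Langmuir isotherm: theta = K*C / (1 + K*C)
K*C = 1.84 * 1.835 = 3.3764
theta = 3.3764 / (1 + 3.3764) = 3.3764 / 4.3764
theta = 0.7715

0.7715


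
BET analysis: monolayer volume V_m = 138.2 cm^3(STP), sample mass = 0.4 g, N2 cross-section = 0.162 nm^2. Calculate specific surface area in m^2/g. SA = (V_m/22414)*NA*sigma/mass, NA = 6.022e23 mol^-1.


Number of moles in monolayer = V_m / 22414 = 138.2 / 22414 = 0.00616579
Number of molecules = moles * NA = 0.00616579 * 6.022e23
SA = molecules * sigma / mass
SA = (138.2 / 22414) * 6.022e23 * 0.162e-18 / 0.4
SA = 1503.8 m^2/g

1503.8


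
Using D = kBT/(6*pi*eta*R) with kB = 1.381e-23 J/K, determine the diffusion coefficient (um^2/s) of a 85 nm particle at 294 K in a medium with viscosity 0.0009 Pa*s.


Radius R = 85/2 = 42.5 nm = 4.25e-08 m
D = kB*T / (6*pi*eta*R)
D = 1.381e-23 * 294 / (6 * pi * 0.0009 * 4.25e-08)
D = 5.6313e-12 m^2/s = 5.631 um^2/s

5.631


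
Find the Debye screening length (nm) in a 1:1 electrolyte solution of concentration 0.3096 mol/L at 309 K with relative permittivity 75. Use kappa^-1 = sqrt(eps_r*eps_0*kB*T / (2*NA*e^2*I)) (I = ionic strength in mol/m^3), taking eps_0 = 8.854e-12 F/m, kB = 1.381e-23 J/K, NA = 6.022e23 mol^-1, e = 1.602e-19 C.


Ionic strength I = 0.3096 * 1^2 * 1000 = 309.6 mol/m^3
kappa^-1 = sqrt(75 * 8.854e-12 * 1.381e-23 * 309 / (2 * 6.022e23 * (1.602e-19)^2 * 309.6))
kappa^-1 = 0.544 nm

0.544


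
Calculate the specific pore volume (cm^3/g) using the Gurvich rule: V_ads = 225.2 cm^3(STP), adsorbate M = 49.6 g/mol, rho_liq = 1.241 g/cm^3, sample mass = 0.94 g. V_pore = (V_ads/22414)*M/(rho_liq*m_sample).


Moles adsorbed n = V_ads / 22414 = 225.2 / 22414 = 1.004729e-02 mol
Liquid volume V_liq = n * M / rho_liq = 1.004729e-02 * 49.6 / 1.241 = 0.40157 cm^3
Specific pore volume V_pore = V_liq / m_sample = 0.40157 / 0.94
V_pore = 0.4272 cm^3/g

0.4272


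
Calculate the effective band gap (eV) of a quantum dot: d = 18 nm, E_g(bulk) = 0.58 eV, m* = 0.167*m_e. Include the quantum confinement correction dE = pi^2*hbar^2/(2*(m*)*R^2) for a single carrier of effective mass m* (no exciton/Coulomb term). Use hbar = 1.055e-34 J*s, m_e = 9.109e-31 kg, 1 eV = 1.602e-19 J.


Radius R = 18/2 nm = 9e-09 m
Confinement energy dE = pi^2 * hbar^2 / (2 * m_eff * m_e * R^2)
dE = pi^2 * (1.055e-34)^2 / (2 * 0.167 * 9.109e-31 * (9e-09)^2) J, divided by 1.602e-19 J/eV
dE = 0.0278 eV
Total band gap = E_g(bulk) + dE = 0.58 + 0.0278 = 0.6078 eV

0.6078


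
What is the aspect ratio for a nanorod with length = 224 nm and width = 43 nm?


Aspect ratio AR = length / diameter
AR = 224 / 43
AR = 5.21

5.21


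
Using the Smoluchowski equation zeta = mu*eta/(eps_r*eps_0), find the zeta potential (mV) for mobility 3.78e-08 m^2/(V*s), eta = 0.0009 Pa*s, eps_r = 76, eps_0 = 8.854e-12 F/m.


Smoluchowski equation: zeta = mu * eta / (eps_r * eps_0)
zeta = 3.78e-08 * 0.0009 / (76 * 8.854e-12)
zeta = 0.050557 V = 50.56 mV

50.56


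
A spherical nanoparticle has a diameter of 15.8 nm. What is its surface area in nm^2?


Radius r = 15.8/2 = 7.9 nm
Surface area SA = 4 * pi * r^2
SA = 4 * pi * (7.9)^2
SA = 784.27 nm^2

784.27


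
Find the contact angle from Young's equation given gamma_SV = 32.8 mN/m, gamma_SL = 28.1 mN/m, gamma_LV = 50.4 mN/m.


cos(theta) = (gamma_SV - gamma_SL) / gamma_LV
cos(theta) = (32.8 - 28.1) / 50.4
cos(theta) = 0.093254
theta = arccos(0.093254) = 84.65 degrees

84.65


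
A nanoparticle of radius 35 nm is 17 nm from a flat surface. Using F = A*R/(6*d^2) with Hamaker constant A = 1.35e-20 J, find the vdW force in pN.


Convert to SI: R = 35 nm = 3.5e-08 m, d = 17 nm = 1.7e-08 m
F = A * R / (6 * d^2)
F = 1.35e-20 * 3.5e-08 / (6 * (1.7e-08)^2)
F = 2.72491e-13 N = 0.272 pN

0.272


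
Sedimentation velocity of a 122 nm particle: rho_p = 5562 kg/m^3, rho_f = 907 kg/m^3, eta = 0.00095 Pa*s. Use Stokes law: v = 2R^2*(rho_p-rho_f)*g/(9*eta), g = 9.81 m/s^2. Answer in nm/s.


Radius R = 122/2 nm = 6.1e-08 m
Density difference = 5562 - 907 = 4655 kg/m^3
v = 2 * R^2 * (rho_p - rho_f) * g / (9 * eta)
v = 2 * (6.1e-08)^2 * 4655 * 9.81 / (9 * 0.00095)
v = 3.97477e-08 m/s = 39.7477 nm/s

39.7477


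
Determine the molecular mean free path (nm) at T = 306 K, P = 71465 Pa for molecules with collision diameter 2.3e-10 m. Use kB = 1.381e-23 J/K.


Mean free path: lambda = kB*T / (sqrt(2) * pi * d^2 * P)
lambda = 1.381e-23 * 306 / (sqrt(2) * pi * (2.3e-10)^2 * 71465)
lambda = 2.51595e-07 m
lambda = 251.59 nm

251.59


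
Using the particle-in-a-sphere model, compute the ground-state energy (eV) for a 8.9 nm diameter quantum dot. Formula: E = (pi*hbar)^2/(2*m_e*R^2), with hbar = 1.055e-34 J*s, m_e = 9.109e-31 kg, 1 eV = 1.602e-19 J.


Radius R = 8.9/2 = 4.45 nm = 4.45e-09 m
E = (pi * 1.055e-34)^2 / (2 * 9.109e-31 * (4.45e-09)^2)
E(J) = 3.04498e-21
E = E(J) / 1.602e-19 = 0.019 eV

0.019


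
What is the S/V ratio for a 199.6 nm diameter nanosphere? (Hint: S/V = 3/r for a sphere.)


Radius r = 199.6/2 = 99.8 nm
S/V = 3 / r = 3 / 99.8
S/V = 0.0301 nm^-1

0.0301


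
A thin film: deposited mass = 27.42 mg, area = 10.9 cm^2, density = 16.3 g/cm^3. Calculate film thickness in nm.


Convert: m = 27.42 mg = 2.7420e-05 kg, A = 10.9 cm^2 = 1.0900e-03 m^2, rho = 16.3 g/cm^3 = 16300 kg/m^3
t = m / (A * rho)
t = 2.7420e-05 / (1.0900e-03 * 16300)
t = 1.5433e-06 m = 1543.3 nm

1543.3


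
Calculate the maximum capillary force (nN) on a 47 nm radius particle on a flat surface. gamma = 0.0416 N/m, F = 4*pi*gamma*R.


Convert radius: R = 47 nm = 4.7e-08 m
F = 4 * pi * gamma * R
F = 4 * pi * 0.0416 * 4.7e-08
F = 2.45698e-08 N = 24.5698 nN

24.5698


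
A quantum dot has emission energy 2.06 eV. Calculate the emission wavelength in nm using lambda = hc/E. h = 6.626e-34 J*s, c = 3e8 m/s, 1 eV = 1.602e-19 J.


Convert energy: E = 2.06 eV = 2.06 * 1.602e-19 = 3.30012e-19 J
lambda = h*c / E = 6.626e-34 * 3e8 / 3.30012e-19
lambda = 6.02342e-07 m = 602.3 nm

602.3


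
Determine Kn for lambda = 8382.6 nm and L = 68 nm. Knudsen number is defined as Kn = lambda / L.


Knudsen number Kn = lambda / L
Kn = 8382.6 / 68
Kn = 123.2735

123.2735


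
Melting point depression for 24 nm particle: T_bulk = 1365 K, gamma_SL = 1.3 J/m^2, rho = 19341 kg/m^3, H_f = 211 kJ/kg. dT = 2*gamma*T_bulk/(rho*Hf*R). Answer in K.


Radius R = 24/2 = 12 nm = 1.2e-08 m
Convert H_f = 211 kJ/kg = 211000 J/kg
dT = 2 * gamma_SL * T_bulk / (rho * H_f * R)
dT = 2 * 1.3 * 1365 / (19341 * 211000 * 1.2e-08)
dT = 72.5 K

72.5


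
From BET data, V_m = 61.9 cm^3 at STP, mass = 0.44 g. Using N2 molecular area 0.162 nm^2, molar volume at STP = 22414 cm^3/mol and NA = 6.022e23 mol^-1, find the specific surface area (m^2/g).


Number of moles in monolayer = V_m / 22414 = 61.9 / 22414 = 0.00276167
Number of molecules = moles * NA = 0.00276167 * 6.022e23
SA = molecules * sigma / mass
SA = (61.9 / 22414) * 6.022e23 * 0.162e-18 / 0.44
SA = 612.3 m^2/g

612.3


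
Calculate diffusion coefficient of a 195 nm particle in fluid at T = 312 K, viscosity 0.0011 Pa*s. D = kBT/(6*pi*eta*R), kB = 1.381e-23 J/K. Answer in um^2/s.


Radius R = 195/2 = 97.5 nm = 9.75e-08 m
D = kB*T / (6*pi*eta*R)
D = 1.381e-23 * 312 / (6 * pi * 0.0011 * 9.75e-08)
D = 2.13133e-12 m^2/s = 2.131 um^2/s

2.131


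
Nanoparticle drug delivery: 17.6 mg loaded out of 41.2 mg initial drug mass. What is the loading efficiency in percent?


Drug loading efficiency = (drug loaded / drug initial) * 100
DLE = 17.6 / 41.2 * 100
DLE = 0.4272 * 100
DLE = 42.72%

42.72


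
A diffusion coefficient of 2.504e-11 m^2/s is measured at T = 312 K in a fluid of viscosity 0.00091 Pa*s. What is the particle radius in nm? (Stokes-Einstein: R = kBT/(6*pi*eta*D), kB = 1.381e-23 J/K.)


Stokes-Einstein: R = kB*T / (6*pi*eta*D)
R = 1.381e-23 * 312 / (6 * pi * 0.00091 * 2.504e-11)
R = 1.00316e-08 m = 10.03 nm

10.03


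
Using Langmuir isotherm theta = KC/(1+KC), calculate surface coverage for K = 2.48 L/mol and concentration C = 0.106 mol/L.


Langmuir isotherm: theta = K*C / (1 + K*C)
K*C = 2.48 * 0.106 = 0.26288
theta = 0.26288 / (1 + 0.26288) = 0.26288 / 1.26288
theta = 0.2082

0.2082


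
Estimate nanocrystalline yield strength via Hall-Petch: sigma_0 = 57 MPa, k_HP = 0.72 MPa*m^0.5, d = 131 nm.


d = 131 nm = 1.31e-07 m
sqrt(d) = 0.0003619392
Hall-Petch contribution = k / sqrt(d) = 0.72 / 0.0003619392 = 1989.3 MPa
sigma = sigma_0 + k/sqrt(d) = 57 + 1989.3 = 2046.3 MPa

2046.3


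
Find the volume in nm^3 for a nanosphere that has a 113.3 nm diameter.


Radius r = 113.3/2 = 56.65 nm
Volume V = (4/3) * pi * r^3
V = (4/3) * pi * (56.65)^3
V = 761532.34 nm^3

761532.34


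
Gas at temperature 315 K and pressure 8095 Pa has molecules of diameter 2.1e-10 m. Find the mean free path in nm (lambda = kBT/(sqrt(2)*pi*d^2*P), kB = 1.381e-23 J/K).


Mean free path: lambda = kB*T / (sqrt(2) * pi * d^2 * P)
lambda = 1.381e-23 * 315 / (sqrt(2) * pi * (2.1e-10)^2 * 8095)
lambda = 2.74274e-06 m
lambda = 2742.74 nm

2742.74


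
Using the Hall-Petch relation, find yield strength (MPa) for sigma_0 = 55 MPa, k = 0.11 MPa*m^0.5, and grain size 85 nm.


d = 85 nm = 8.5e-08 m
sqrt(d) = 0.0002915476
Hall-Petch contribution = k / sqrt(d) = 0.11 / 0.0002915476 = 377.3 MPa
sigma = sigma_0 + k/sqrt(d) = 55 + 377.3 = 432.3 MPa

432.3


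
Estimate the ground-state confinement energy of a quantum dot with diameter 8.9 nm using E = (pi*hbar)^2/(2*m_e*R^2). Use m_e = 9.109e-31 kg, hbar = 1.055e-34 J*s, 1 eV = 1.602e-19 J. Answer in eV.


Radius R = 8.9/2 = 4.45 nm = 4.45e-09 m
E = (pi * 1.055e-34)^2 / (2 * 9.109e-31 * (4.45e-09)^2)
E(J) = 3.04498e-21
E = E(J) / 1.602e-19 = 0.019 eV

0.019


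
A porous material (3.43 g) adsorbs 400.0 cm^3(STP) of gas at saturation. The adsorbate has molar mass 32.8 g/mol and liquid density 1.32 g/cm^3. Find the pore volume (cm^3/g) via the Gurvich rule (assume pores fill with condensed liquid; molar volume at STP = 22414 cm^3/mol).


Moles adsorbed n = V_ads / 22414 = 400.0 / 22414 = 1.784599e-02 mol
Liquid volume V_liq = n * M / rho_liq = 1.784599e-02 * 32.8 / 1.32 = 0.44345 cm^3
Specific pore volume V_pore = V_liq / m_sample = 0.44345 / 3.43
V_pore = 0.1293 cm^3/g

0.1293


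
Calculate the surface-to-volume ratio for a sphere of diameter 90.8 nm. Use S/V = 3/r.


Radius r = 90.8/2 = 45.4 nm
S/V = 3 / r = 3 / 45.4
S/V = 0.0661 nm^-1

0.0661


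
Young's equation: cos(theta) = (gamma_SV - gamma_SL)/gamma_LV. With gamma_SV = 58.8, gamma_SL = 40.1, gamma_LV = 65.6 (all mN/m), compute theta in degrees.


cos(theta) = (gamma_SV - gamma_SL) / gamma_LV
cos(theta) = (58.8 - 40.1) / 65.6
cos(theta) = 0.285061
theta = arccos(0.285061) = 73.44 degrees

73.44


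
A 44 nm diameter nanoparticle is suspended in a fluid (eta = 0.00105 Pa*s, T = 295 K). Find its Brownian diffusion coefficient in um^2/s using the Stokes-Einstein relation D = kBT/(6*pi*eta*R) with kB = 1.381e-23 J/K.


Radius R = 44/2 = 22 nm = 2.2e-08 m
D = kB*T / (6*pi*eta*R)
D = 1.381e-23 * 295 / (6 * pi * 0.00105 * 2.2e-08)
D = 9.35627e-12 m^2/s = 9.356 um^2/s

9.356


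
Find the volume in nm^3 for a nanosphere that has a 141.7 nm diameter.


Radius r = 141.7/2 = 70.85 nm
Volume V = (4/3) * pi * r^3
V = (4/3) * pi * (70.85)^3
V = 1489732.09 nm^3

1489732.09


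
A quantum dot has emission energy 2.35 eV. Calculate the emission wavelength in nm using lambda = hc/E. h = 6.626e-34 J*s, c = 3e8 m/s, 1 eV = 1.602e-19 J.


Convert energy: E = 2.35 eV = 2.35 * 1.602e-19 = 3.7647e-19 J
lambda = h*c / E = 6.626e-34 * 3e8 / 3.7647e-19
lambda = 5.2801e-07 m = 528.0 nm

528.0


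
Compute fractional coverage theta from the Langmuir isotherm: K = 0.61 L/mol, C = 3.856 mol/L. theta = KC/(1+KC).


Langmuir isotherm: theta = K*C / (1 + K*C)
K*C = 0.61 * 3.856 = 2.35216
theta = 2.35216 / (1 + 2.35216) = 2.35216 / 3.35216
theta = 0.7017

0.7017


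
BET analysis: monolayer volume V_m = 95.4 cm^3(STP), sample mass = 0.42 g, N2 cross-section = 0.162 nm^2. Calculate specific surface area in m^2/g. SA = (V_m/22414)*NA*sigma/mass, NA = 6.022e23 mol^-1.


Number of moles in monolayer = V_m / 22414 = 95.4 / 22414 = 0.00425627
Number of molecules = moles * NA = 0.00425627 * 6.022e23
SA = molecules * sigma / mass
SA = (95.4 / 22414) * 6.022e23 * 0.162e-18 / 0.42
SA = 988.6 m^2/g

988.6


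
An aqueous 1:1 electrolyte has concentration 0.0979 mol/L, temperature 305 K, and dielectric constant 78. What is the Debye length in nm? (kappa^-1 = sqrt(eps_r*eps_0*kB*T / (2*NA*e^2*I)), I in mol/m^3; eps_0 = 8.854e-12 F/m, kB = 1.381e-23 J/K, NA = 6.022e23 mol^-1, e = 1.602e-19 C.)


Ionic strength I = 0.0979 * 1^2 * 1000 = 97.9 mol/m^3
kappa^-1 = sqrt(78 * 8.854e-12 * 1.381e-23 * 305 / (2 * 6.022e23 * (1.602e-19)^2 * 97.9))
kappa^-1 = 0.98 nm

0.98


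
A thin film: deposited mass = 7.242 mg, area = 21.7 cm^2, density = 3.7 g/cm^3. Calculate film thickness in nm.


Convert: m = 7.242 mg = 7.2420e-06 kg, A = 21.7 cm^2 = 2.1700e-03 m^2, rho = 3.7 g/cm^3 = 3700 kg/m^3
t = m / (A * rho)
t = 7.2420e-06 / (2.1700e-03 * 3700)
t = 9.0198e-07 m = 902.0 nm

902.0


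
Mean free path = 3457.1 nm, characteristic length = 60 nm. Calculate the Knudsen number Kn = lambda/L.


Knudsen number Kn = lambda / L
Kn = 3457.1 / 60
Kn = 57.6183

57.6183


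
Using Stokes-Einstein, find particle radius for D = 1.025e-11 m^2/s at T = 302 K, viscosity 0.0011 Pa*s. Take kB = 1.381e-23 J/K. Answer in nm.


Stokes-Einstein: R = kB*T / (6*pi*eta*D)
R = 1.381e-23 * 302 / (6 * pi * 0.0011 * 1.025e-11)
R = 1.96238e-08 m = 19.62 nm

19.62


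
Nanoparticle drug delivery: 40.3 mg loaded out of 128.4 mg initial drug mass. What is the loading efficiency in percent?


Drug loading efficiency = (drug loaded / drug initial) * 100
DLE = 40.3 / 128.4 * 100
DLE = 0.3139 * 100
DLE = 31.39%

31.39


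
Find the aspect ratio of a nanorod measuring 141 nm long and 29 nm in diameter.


Aspect ratio AR = length / diameter
AR = 141 / 29
AR = 4.86

4.86


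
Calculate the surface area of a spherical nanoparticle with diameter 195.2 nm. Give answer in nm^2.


Radius r = 195.2/2 = 97.6 nm
Surface area SA = 4 * pi * r^2
SA = 4 * pi * (97.6)^2
SA = 119704.23 nm^2

119704.23


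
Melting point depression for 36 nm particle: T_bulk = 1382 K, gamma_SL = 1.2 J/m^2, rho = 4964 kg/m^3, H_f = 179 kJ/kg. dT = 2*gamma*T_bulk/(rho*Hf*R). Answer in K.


Radius R = 36/2 = 18 nm = 1.8e-08 m
Convert H_f = 179 kJ/kg = 179000 J/kg
dT = 2 * gamma_SL * T_bulk / (rho * H_f * R)
dT = 2 * 1.2 * 1382 / (4964 * 179000 * 1.8e-08)
dT = 207.4 K

207.4


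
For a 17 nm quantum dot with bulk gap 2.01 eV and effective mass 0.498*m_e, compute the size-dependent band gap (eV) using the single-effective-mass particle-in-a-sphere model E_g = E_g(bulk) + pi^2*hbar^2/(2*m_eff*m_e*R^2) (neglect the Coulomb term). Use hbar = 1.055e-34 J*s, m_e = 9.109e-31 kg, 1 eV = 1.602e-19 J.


Radius R = 17/2 nm = 8.5e-09 m
Confinement energy dE = pi^2 * hbar^2 / (2 * m_eff * m_e * R^2)
dE = pi^2 * (1.055e-34)^2 / (2 * 0.498 * 9.109e-31 * (8.5e-09)^2) J, divided by 1.602e-19 J/eV
dE = 0.0105 eV
Total band gap = E_g(bulk) + dE = 2.01 + 0.0105 = 2.0205 eV

2.0205


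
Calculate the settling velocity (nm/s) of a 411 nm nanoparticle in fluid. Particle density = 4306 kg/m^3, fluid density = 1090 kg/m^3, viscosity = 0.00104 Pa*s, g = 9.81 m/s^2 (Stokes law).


Radius R = 411/2 nm = 2.055e-07 m
Density difference = 4306 - 1090 = 3216 kg/m^3
v = 2 * R^2 * (rho_p - rho_f) * g / (9 * eta)
v = 2 * (2.055e-07)^2 * 3216 * 9.81 / (9 * 0.00104)
v = 2.84684e-07 m/s = 284.6839 nm/s

284.6839


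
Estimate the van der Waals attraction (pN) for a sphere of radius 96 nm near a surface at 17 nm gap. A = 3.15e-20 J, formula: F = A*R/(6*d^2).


Convert to SI: R = 96 nm = 9.6e-08 m, d = 17 nm = 1.7e-08 m
F = A * R / (6 * d^2)
F = 3.15e-20 * 9.6e-08 / (6 * (1.7e-08)^2)
F = 1.74394e-12 N = 1.744 pN

1.744


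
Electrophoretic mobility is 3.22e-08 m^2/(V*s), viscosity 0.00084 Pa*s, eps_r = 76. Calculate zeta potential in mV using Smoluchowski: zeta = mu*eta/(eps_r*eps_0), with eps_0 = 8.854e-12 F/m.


Smoluchowski equation: zeta = mu * eta / (eps_r * eps_0)
zeta = 3.22e-08 * 0.00084 / (76 * 8.854e-12)
zeta = 0.040196 V = 40.2 mV

40.2
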